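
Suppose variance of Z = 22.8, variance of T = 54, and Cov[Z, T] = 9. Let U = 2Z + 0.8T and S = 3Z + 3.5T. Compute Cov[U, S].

Cov[U, S] = 372.6

By bilinearity, Cov[U, S] = ac·variance of Z + bd·variance of T + (ad+bc)·Cov[Z, T], with a=2, b=0.8, c=3, d=3.5.
ac·variance of Z = 2·3·22.8 = 136.8
bd·variance of T = 0.8·3.5·54 = 151.2
(ad+bc)·Cov[Z, T] = (9.4)·9 = 84.6
Cov[U, S] = 136.8 + 151.2 + 84.6 = 372.6.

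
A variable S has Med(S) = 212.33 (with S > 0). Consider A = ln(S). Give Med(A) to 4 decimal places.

Med(A) = 5.3581

ln(S) is monotone on this domain, so Med(A) = ln(212.33) ≈ 5.3581.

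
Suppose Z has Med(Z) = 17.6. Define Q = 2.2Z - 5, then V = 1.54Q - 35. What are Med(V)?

Med(V) = 16.9288

Med(Q) = 2.2·17.6 + (-5) = 33.72.
Med(V) = 1.54·33.72 + (-35) = 16.9288.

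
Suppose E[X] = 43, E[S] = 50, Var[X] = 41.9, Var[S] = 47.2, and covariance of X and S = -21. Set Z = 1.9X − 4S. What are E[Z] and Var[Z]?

E[Z] = -118.3, Var[Z] = 1225.659

E[Z] = 1.9·E[X] + (-4)·E[S] = 1.9·43 + (-4)·50 = -118.3.
Var[Z] = a²·Var[X] + b²·Var[S] + 2ab·covariance of X and S with a = 1.9, b = -4.
= 1.9²·41.9 + (-4)²·47.2 + 2·1.9·(-4)·(-21)
= 151.259 + 755.2 + 319.2 = 1225.659.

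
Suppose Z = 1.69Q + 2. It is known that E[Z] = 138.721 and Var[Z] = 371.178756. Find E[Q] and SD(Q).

From Z = 1.69Q + 2: E[Z] = a·E[Q] + b, so E[Q] = (E[Z] − b)/a = (138.721 − 2)/1.69 = 80.9.
SD(Z) = √371.178756 = 19.266.
SD(Z) = |a|·SD(Q), so SD(Q) = 19.266/|1.69| = 11.4.

E[Q] = 80.9, SD(Q) = 11.4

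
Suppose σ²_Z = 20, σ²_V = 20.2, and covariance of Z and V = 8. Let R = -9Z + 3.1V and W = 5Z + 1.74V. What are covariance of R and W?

By bilinearity, covariance of R and W = ac·σ²_Z + bd·σ²_V + (ad+bc)·covariance of Z and V, with a=-9, b=3.1, c=5, d=1.74.
ac·σ²_Z = (-9)·5·20 = -900
bd·σ²_V = 3.1·1.74·20.2 = 108.9588
(ad+bc)·covariance of Z and V = (-0.16)·8 = -1.28
covariance of R and W = -900 + 108.9588 + (-1.28) = -792.3212.

covariance of R and W = -792.3212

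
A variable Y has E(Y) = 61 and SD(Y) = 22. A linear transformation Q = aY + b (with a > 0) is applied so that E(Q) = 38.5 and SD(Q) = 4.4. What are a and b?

a = 0.2, b = 26.3

SD(Q) = a·SD(Y) (a > 0), so a = 4.4/22 = 0.2.
E(Q) = a·E(Y) + b, so b = 38.5 − 0.2·61 = 26.3.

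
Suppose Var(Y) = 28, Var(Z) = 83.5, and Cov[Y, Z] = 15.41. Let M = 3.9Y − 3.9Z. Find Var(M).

Var(M) = a²·Var(Y) + b²·Var(Z) + 2ab·Cov[Y, Z] with a = 3.9, b = -3.9.
= 3.9²·28 + (-3.9)²·83.5 + 2·3.9·(-3.9)·15.41
= 425.88 + 1270.035 + (-468.7722) = 1227.1428.

Var(M) = 1227.1428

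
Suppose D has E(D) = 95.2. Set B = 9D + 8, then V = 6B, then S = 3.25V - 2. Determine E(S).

E(S) = 16861.6

E(B) = 9·95.2 + 8 = 864.8.
E(V) = 6·864.8 = 5188.8.
E(S) = 3.25·5188.8 + (-2) = 16861.6.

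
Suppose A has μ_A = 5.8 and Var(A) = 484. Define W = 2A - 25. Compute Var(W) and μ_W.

Var(W) = 1936, μ_W = -13.4

W = 2A - 25 is linear with a = 2, b = -25.
Var(W) = a²·Var(A) = 2²·484 = 1936 (the additive constant -25 does not affect variance).
μ_W = a·μ_A + b = 2·5.8 + (-25) = -13.4.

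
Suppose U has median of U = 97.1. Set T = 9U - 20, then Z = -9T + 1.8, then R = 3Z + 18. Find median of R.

median of T = 9·97.1 + (-20) = 853.9.
median of Z = (-9)·853.9 + 1.8 = -7683.3.
median of R = 3·(-7683.3) + 18 = -23031.9.

median of R = -23031.9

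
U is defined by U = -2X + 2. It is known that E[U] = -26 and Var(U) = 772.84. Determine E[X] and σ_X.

E[X] = 14, σ_X = 13.9

From U = -2X + 2: E[U] = a·E[X] + b, so E[X] = (E[U] − b)/a = (-26 − 2)/(-2) = 14.
σ_U = √772.84 = 27.8.
σ_U = |a|·σ_X, so σ_X = 27.8/|-2| = 13.9.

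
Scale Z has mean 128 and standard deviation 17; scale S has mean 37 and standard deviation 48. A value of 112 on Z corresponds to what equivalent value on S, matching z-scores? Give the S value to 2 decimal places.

z = (112 − 128)/17 ≈ -0.9412.
S = 37 + z·48 = 37 + (112 − 128)·48/17 ≈ -8.18.

S = -8.18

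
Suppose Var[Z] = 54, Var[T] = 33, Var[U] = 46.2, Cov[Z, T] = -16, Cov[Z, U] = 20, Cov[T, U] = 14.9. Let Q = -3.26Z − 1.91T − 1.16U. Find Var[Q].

Var[Q] = a²·Var[Z] + b²·Var[T] + c²·Var[U] + 2ab·Cov[Z, T] + 2ac·Cov[Z, U] + 2bc·Cov[T, U], with a = -3.26, b = -1.91, c = -1.16.
= 573.8904 + 120.3873 + 62.16672 + (-199.2512) + 151.264 + 66.02488
= 774.4821.

Var[Q] = 774.4821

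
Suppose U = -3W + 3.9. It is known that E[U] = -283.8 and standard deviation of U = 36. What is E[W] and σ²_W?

E[W] = 95.9, σ²_W = 144

From U = -3W + 3.9: E[U] = a·E[W] + b, so E[W] = (E[U] − b)/a = (-283.8 − 3.9)/(-3) = 95.9.
σ²_U = 36² = 1296.
σ²_U = a²·σ²_W, so σ²_W = 1296/(-3)² = 144.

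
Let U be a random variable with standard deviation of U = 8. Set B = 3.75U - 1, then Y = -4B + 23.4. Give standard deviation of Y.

standard deviation of Y = 120

standard deviation of B = |3.75|·8 = 30.
standard deviation of Y = |-4|·30 = 120.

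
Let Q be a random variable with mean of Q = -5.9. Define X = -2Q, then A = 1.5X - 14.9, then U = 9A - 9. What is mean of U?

mean of U = 16.2

mean of X = (-2)·(-5.9) = 11.8.
mean of A = 1.5·11.8 + (-14.9) = 2.8.
mean of U = 9·2.8 + (-9) = 16.2.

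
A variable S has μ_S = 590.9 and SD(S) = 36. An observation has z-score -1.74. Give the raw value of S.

S = 528.26

S = μ_S + z·SD(S) = 590.9 + (-1.74)·36 = 528.26.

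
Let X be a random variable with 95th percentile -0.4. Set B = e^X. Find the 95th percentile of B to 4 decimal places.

e^X is increasing, so P_{95}(B) = g(P_{95}(X)) ≈ 0.6703.

95th percentile of B = 0.6703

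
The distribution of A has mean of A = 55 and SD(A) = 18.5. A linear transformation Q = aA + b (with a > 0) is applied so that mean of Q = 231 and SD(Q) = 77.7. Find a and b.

a = 4.2, b = 0

SD(Q) = a·SD(A) (a > 0), so a = 77.7/18.5 = 4.2.
mean of Q = a·mean of A + b, so b = 231 − 4.2·55 = 0.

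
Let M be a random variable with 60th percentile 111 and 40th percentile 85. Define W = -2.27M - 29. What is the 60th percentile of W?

60th percentile of W = -221.95

Since a = -2.27 < 0 the transformation is decreasing, reversing order: the 60th percentile of W corresponds to the 40th percentile of M.
So P_{60}(W) = a·P_{40}(M) + b = (-2.27)·85 + (-29) = -221.95.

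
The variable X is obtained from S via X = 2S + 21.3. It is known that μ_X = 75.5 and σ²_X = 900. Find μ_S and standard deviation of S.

μ_S = 27.1, standard deviation of S = 15

From X = 2S + 21.3: μ_X = a·μ_S + b, so μ_S = (μ_X − b)/a = (75.5 − 21.3)/2 = 27.1.
standard deviation of X = √900 = 30.
standard deviation of X = |a|·standard deviation of S, so standard deviation of S = 30/|2| = 15.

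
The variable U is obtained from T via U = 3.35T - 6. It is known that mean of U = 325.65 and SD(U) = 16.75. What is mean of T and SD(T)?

From U = 3.35T - 6: mean of U = a·mean of T + b, so mean of T = (mean of U − b)/a = (325.65 − (-6))/3.35 = 99.
SD(U) = |a|·SD(T), so SD(T) = 16.75/|3.35| = 5.

mean of T = 99, SD(T) = 5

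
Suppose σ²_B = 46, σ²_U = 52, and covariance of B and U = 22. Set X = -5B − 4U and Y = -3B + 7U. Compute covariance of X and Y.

By bilinearity, covariance of X and Y = ac·σ²_B + bd·σ²_U + (ad+bc)·covariance of B and U, with a=-5, b=-4, c=-3, d=7.
ac·σ²_B = (-5)·(-3)·46 = 690
bd·σ²_U = (-4)·7·52 = -1456
(ad+bc)·covariance of B and U = (-23)·22 = -506
covariance of X and Y = 690 + (-1456) + (-506) = -1272.

covariance of X and Y = -1272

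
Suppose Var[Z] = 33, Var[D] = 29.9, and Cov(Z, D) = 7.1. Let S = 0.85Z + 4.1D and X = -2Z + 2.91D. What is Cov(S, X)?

Cov(S, X) = 259.97875

By bilinearity, Cov(S, X) = ac·Var[Z] + bd·Var[D] + (ad+bc)·Cov(Z, D), with a=0.85, b=4.1, c=-2, d=2.91.
ac·Var[Z] = 0.85·(-2)·33 = -56.1
bd·Var[D] = 4.1·2.91·29.9 = 356.7369
(ad+bc)·Cov(Z, D) = (-5.7265)·7.1 = -40.65815
Cov(S, X) = -56.1 + 356.7369 + (-40.65815) = 259.97875.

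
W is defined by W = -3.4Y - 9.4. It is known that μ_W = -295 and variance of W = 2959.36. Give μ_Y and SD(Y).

From W = -3.4Y - 9.4: μ_W = a·μ_Y + b, so μ_Y = (μ_W − b)/a = (-295 − (-9.4))/(-3.4) = 84.
SD(W) = √2959.36 = 54.4.
SD(W) = |a|·SD(Y), so SD(Y) = 54.4/|-3.4| = 16.

μ_Y = 84, SD(Y) = 16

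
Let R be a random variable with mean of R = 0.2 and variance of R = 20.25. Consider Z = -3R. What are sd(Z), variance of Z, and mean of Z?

Z = -3R is linear with a = -3, b = 0.
sd(R) = √20.25 = 4.5.
sd(Z) = |a|·sd(R) = |-3|·4.5 = 13.5.
variance of Z = a²·variance of R = (-3)²·20.25 = 182.25.
mean of Z = a·mean of R + b = (-3)·0.2 = -0.6.

sd(Z) = 13.5, variance of Z = 182.25, mean of Z = -0.6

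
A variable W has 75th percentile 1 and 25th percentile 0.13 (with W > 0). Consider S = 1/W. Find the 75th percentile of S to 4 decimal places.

1/W is decreasing on W > 0, so percentile order reverses: P_{75}(S) uses P_{25}(W) = 0.13.
P_{75}(S) = 1/0.13 ≈ 7.6923.

75th percentile of S = 7.6923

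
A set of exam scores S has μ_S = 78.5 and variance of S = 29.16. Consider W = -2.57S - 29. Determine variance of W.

variance of W = 192.598884

W = -2.57S - 29 is linear with a = -2.57, b = -29.
variance of W = a²·variance of S = (-2.57)²·29.16 = 192.598884 (the additive constant -29 does not affect variance).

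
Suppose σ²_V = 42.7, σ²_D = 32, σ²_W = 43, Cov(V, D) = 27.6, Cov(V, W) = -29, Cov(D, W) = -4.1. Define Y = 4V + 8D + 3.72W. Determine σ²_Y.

σ²_Y = 3985.5792

σ²_Y = a²·σ²_V + b²·σ²_D + c²·σ²_W + 2ab·Cov(V, D) + 2ac·Cov(V, W) + 2bc·Cov(D, W), with a = 4, b = 8, c = 3.72.
= 683.2 + 2048 + 595.0512 + 1766.4 + (-863.04) + (-244.032)
= 3985.5792.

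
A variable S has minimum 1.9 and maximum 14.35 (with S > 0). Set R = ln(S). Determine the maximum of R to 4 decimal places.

max(R) = 2.6637

ln(S) is increasing on this domain, so max(R) comes from max(S) = 14.35: max(R) = ln(14.35) ≈ 2.6637.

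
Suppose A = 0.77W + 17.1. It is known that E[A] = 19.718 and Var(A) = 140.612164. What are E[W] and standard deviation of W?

From A = 0.77W + 17.1: E[A] = a·E[W] + b, so E[W] = (E[A] − b)/a = (19.718 − 17.1)/0.77 = 3.4.
standard deviation of A = √140.612164 = 11.858.
standard deviation of A = |a|·standard deviation of W, so standard deviation of W = 11.858/|0.77| = 15.4.

E[W] = 3.4, standard deviation of W = 15.4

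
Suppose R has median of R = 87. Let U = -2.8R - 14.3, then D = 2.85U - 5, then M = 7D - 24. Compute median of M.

median of U = (-2.8)·87 + (-14.3) = -257.9.
median of D = 2.85·(-257.9) + (-5) = -740.015.
median of M = 7·(-740.015) + (-24) = -5204.105.

median of M = -5204.105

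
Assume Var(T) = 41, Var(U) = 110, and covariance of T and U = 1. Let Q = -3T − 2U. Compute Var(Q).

Var(Q) = a²·Var(T) + b²·Var(U) + 2ab·covariance of T and U with a = -3, b = -2.
= (-3)²·41 + (-2)²·110 + 2·(-3)·(-2)·1
= 369 + 440 + 12 = 821.

Var(Q) = 821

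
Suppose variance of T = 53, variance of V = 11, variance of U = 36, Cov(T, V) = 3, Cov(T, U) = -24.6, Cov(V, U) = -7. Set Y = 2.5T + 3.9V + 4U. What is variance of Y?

variance of Y = 422.66

variance of Y = a²·variance of T + b²·variance of V + c²·variance of U + 2ab·Cov(T, V) + 2ac·Cov(T, U) + 2bc·Cov(V, U), with a = 2.5, b = 3.9, c = 4.
= 331.25 + 167.31 + 576 + 58.5 + (-492) + (-218.4)
= 422.66.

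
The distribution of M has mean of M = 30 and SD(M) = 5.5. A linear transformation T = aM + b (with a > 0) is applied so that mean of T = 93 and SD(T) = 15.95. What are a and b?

SD(T) = a·SD(M) (a > 0), so a = 15.95/5.5 = 2.9.
mean of T = a·mean of M + b, so b = 93 − 2.9·30 = 6.

a = 2.9, b = 6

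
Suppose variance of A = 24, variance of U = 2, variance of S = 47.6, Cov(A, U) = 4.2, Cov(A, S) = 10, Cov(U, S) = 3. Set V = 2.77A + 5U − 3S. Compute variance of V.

variance of V = a²·variance of A + b²·variance of U + c²·variance of S + 2ab·Cov(A, U) + 2ac·Cov(A, S) + 2bc·Cov(U, S), with a = 2.77, b = 5, c = -3.
= 184.1496 + 50 + 428.4 + 116.34 + (-166.2) + (-90)
= 522.6896.

variance of V = 522.6896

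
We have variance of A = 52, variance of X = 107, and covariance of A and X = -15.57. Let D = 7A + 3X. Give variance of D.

variance of D = 2857.06

variance of D = a²·variance of A + b²·variance of X + 2ab·covariance of A and X with a = 7, b = 3.
= 7²·52 + 3²·107 + 2·7·3·(-15.57)
= 2548 + 963 + (-653.94) = 2857.06.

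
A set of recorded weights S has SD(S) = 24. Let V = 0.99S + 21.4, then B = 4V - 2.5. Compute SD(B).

SD(V) = |0.99|·24 = 23.76.
SD(B) = |4|·23.76 = 95.04.

SD(B) = 95.04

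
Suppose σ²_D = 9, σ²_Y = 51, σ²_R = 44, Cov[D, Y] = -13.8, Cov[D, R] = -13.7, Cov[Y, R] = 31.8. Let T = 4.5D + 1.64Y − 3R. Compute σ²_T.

σ²_T = a²·σ²_D + b²·σ²_Y + c²·σ²_R + 2ab·Cov[D, Y] + 2ac·Cov[D, R] + 2bc·Cov[Y, R], with a = 4.5, b = 1.64, c = -3.
= 182.25 + 137.1696 + 396 + (-203.688) + 369.9 + (-312.912)
= 568.7196.

σ²_T = 568.7196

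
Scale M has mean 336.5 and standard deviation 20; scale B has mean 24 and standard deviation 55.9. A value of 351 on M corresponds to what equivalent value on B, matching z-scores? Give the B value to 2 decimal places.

z = (351 − 336.5)/20 = 0.725.
B = 24 + z·55.9 = 24 + (351 − 336.5)·55.9/20 ≈ 64.53.

B = 64.53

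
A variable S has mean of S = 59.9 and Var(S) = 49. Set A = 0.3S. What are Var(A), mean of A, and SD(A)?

A = 0.3S is linear with a = 0.3, b = 0.
Var(A) = a²·Var(S) = 0.3²·49 = 4.41.
mean of A = a·mean of S + b = 0.3·59.9 = 17.97.
SD(S) = √49 = 7.
SD(A) = |a|·SD(S) = |0.3|·7 = 2.1.

Var(A) = 4.41, mean of A = 17.97, SD(A) = 2.1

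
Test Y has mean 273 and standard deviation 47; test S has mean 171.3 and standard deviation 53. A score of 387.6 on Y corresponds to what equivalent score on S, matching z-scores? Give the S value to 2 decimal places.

S = 300.53

z = (387.6 − 273)/47 ≈ 2.4383.
S = 171.3 + z·53 = 171.3 + (387.6 − 273)·53/47 ≈ 300.53.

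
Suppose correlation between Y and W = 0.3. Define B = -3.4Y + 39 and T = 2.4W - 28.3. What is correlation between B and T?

Linear rescalings preserve |correlation|; the slopes -3.4 and 2.4 have opposite signs, so the correlation flips sign: correlation between B and T = −correlation between Y and W = -0.3.

correlation between B and T = -0.3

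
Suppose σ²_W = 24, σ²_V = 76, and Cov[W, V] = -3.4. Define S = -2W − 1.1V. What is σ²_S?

σ²_S = a²·σ²_W + b²·σ²_V + 2ab·Cov[W, V] with a = -2, b = -1.1.
= (-2)²·24 + (-1.1)²·76 + 2·(-2)·(-1.1)·(-3.4)
= 96 + 91.96 + (-14.96) = 173.

σ²_S = 173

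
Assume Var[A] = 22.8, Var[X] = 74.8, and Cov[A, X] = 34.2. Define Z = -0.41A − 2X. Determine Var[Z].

Var[Z] = 359.12068

Var[Z] = a²·Var[A] + b²·Var[X] + 2ab·Cov[A, X] with a = -0.41, b = -2.
= (-0.41)²·22.8 + (-2)²·74.8 + 2·(-0.41)·(-2)·34.2
= 3.83268 + 299.2 + 56.088 = 359.12068.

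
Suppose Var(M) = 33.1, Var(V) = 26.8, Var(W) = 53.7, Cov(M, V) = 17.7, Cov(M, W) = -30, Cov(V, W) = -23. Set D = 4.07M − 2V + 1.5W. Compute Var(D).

Var(D) = a²·Var(M) + b²·Var(V) + c²·Var(W) + 2ab·Cov(M, V) + 2ac·Cov(M, W) + 2bc·Cov(V, W), with a = 4.07, b = -2, c = 1.5.
= 548.29819 + 107.2 + 120.825 + (-288.156) + (-366.3) + 138
= 259.86719.

Var(D) = 259.86719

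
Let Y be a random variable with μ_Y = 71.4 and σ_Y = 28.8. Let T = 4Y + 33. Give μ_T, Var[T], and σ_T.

T = 4Y + 33 is linear with a = 4, b = 33.
μ_T = a·μ_Y + b = 4·71.4 + 33 = 318.6.
Var[Y] = 28.8² = 829.44.
Var[T] = a²·Var[Y] = 4²·829.44 = 13271.04 (the additive constant 33 does not affect variance).
σ_T = |a|·σ_Y = |4|·28.8 = 115.2.

μ_T = 318.6, Var[T] = 13271.04, σ_T = 115.2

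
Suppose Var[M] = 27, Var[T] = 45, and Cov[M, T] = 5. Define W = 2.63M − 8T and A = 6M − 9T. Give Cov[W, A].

By bilinearity, Cov[W, A] = ac·Var[M] + bd·Var[T] + (ad+bc)·Cov[M, T], with a=2.63, b=-8, c=6, d=-9.
ac·Var[M] = 2.63·6·27 = 426.06
bd·Var[T] = (-8)·(-9)·45 = 3240
(ad+bc)·Cov[M, T] = (-71.67)·5 = -358.35
Cov[W, A] = 426.06 + 3240 + (-358.35) = 3307.71.

Cov[W, A] = 3307.71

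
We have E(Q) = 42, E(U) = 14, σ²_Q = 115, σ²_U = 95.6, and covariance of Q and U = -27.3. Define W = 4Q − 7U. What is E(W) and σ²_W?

E(W) = 4·E(Q) + (-7)·E(U) = 4·42 + (-7)·14 = 70.
σ²_W = a²·σ²_Q + b²·σ²_U + 2ab·covariance of Q and U with a = 4, b = -7.
= 4²·115 + (-7)²·95.6 + 2·4·(-7)·(-27.3)
= 1840 + 4684.4 + 1528.8 = 8053.2.

E(W) = 70, σ²_W = 8053.2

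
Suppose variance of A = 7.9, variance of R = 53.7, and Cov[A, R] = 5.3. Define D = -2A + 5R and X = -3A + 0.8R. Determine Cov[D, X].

By bilinearity, Cov[D, X] = ac·variance of A + bd·variance of R + (ad+bc)·Cov[A, R], with a=-2, b=5, c=-3, d=0.8.
ac·variance of A = (-2)·(-3)·7.9 = 47.4
bd·variance of R = 5·0.8·53.7 = 214.8
(ad+bc)·Cov[A, R] = (-16.6)·5.3 = -87.98
Cov[D, X] = 47.4 + 214.8 + (-87.98) = 174.22.

Cov[D, X] = 174.22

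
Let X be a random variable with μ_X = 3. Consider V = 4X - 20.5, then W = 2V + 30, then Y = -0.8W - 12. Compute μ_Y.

μ_V = 4·3 + (-20.5) = -8.5.
μ_W = 2·(-8.5) + 30 = 13.
μ_Y = (-0.8)·13 + (-12) = -22.4.

μ_Y = -22.4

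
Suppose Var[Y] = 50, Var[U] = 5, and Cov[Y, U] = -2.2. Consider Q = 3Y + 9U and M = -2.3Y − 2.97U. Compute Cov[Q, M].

Cov[Q, M] = -413.508

By bilinearity, Cov[Q, M] = ac·Var[Y] + bd·Var[U] + (ad+bc)·Cov[Y, U], with a=3, b=9, c=-2.3, d=-2.97.
ac·Var[Y] = 3·(-2.3)·50 = -345
bd·Var[U] = 9·(-2.97)·5 = -133.65
(ad+bc)·Cov[Y, U] = (-29.61)·(-2.2) = 65.142
Cov[Q, M] = -345 + (-133.65) + 65.142 = -413.508.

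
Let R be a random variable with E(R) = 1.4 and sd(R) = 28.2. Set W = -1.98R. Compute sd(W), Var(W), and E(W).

sd(W) = 55.836, Var(W) = 3117.658896, E(W) = -2.772

W = -1.98R is linear with a = -1.98, b = 0.
sd(W) = |a|·sd(R) = |-1.98|·28.2 = 55.836.
Var(R) = 28.2² = 795.24.
Var(W) = a²·Var(R) = (-1.98)²·795.24 = 3117.658896.
E(W) = a·E(R) + b = (-1.98)·1.4 = -2.772.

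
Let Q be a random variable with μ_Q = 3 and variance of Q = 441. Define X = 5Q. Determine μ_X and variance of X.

X = 5Q is linear with a = 5, b = 0.
μ_X = a·μ_Q + b = 5·3 = 15.
variance of X = a²·variance of Q = 5²·441 = 11025.

μ_X = 15, variance of X = 11025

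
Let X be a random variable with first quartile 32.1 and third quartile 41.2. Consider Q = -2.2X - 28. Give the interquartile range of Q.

IQR of X = Q3 − Q1 = 41.2 − 32.1 = 9.1.
Under Q = aX + b, IQR(Q) = |a|·IQR(X) = |-2.2|·9.1 = 20.02 (shifts cancel; spread scales by |a|).

IQR(Q) = 20.02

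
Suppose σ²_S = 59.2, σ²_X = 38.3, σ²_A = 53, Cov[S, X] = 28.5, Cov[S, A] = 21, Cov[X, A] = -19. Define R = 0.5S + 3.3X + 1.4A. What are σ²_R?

σ²_R = a²·σ²_S + b²·σ²_X + c²·σ²_A + 2ab·Cov[S, X] + 2ac·Cov[S, A] + 2bc·Cov[X, A], with a = 0.5, b = 3.3, c = 1.4.
= 14.8 + 417.087 + 103.88 + 94.05 + 29.4 + (-175.56)
= 483.657.

σ²_R = 483.657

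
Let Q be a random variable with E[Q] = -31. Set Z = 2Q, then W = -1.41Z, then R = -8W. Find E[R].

E[Z] = 2·(-31) = -62.
E[W] = (-1.41)·(-62) = 87.42.
E[R] = (-8)·87.42 = -699.36.

E[R] = -699.36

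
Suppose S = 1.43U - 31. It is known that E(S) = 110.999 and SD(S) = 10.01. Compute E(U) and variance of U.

From S = 1.43U - 31: E(S) = a·E(U) + b, so E(U) = (E(S) − b)/a = (110.999 − (-31))/1.43 = 99.3.
variance of S = 10.01² = 100.2001.
variance of S = a²·variance of U, so variance of U = 100.2001/1.43² = 49.

E(U) = 99.3, variance of U = 49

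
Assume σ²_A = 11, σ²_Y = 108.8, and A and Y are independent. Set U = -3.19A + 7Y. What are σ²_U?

σ²_U = 5443.1371

σ²_U = a²·σ²_A + b²·σ²_Y + 2ab·Cov(A, Y) with a = -3.19, b = 7.
Independence gives Cov(A, Y) = 0.
= (-3.19)²·11 + 7²·108.8 + 2·(-3.19)·7·0
= 111.9371 + 5331.2 + 0 = 5443.1371.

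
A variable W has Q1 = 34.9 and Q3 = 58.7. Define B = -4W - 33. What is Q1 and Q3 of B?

Q1(B) = -267.8, Q3(B) = -172.6

a = -4 < 0 reverses order: Q1(B) comes from Q3(W), Q3(B) from Q1(W).
Q1(B) = (-4)·58.7 + (-33) = -267.8; Q3(B) = (-4)·34.9 + (-33) = -172.6.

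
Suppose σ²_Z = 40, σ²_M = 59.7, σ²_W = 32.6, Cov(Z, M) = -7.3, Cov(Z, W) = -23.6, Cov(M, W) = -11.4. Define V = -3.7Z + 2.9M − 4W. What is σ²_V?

σ²_V = a²·σ²_Z + b²·σ²_M + c²·σ²_W + 2ab·Cov(Z, M) + 2ac·Cov(Z, W) + 2bc·Cov(M, W), with a = -3.7, b = 2.9, c = -4.
= 547.6 + 502.077 + 521.6 + 156.658 + (-698.56) + 264.48
= 1293.855.

σ²_V = 1293.855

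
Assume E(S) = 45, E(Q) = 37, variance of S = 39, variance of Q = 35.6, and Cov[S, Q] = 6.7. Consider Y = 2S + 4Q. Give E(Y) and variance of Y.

E(Y) = 2·E(S) + 4·E(Q) = 2·45 + 4·37 = 238.
variance of Y = a²·variance of S + b²·variance of Q + 2ab·Cov[S, Q] with a = 2, b = 4.
= 2²·39 + 4²·35.6 + 2·2·4·6.7
= 156 + 569.6 + 107.2 = 832.8.

E(Y) = 238, variance of Y = 832.8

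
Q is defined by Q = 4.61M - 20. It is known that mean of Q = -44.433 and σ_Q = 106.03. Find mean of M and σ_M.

From Q = 4.61M - 20: mean of Q = a·mean of M + b, so mean of M = (mean of Q − b)/a = (-44.433 − (-20))/4.61 = -5.3.
σ_Q = |a|·σ_M, so σ_M = 106.03/|4.61| = 23.

mean of M = -5.3, σ_M = 23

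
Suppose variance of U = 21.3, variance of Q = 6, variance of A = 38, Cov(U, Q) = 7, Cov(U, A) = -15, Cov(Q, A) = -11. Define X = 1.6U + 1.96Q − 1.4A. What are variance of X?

variance of X = a²·variance of U + b²·variance of Q + c²·variance of A + 2ab·Cov(U, Q) + 2ac·Cov(U, A) + 2bc·Cov(Q, A), with a = 1.6, b = 1.96, c = -1.4.
= 54.528 + 23.0496 + 74.48 + 43.904 + 67.2 + 60.368
= 323.5296.

variance of X = 323.5296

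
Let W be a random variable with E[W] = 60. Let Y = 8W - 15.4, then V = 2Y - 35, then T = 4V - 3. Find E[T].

E[Y] = 8·60 + (-15.4) = 464.6.
E[V] = 2·464.6 + (-35) = 894.2.
E[T] = 4·894.2 + (-3) = 3573.8.

E[T] = 3573.8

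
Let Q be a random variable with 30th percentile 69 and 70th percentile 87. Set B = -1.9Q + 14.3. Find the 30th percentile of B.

30th percentile of B = -151

Since a = -1.9 < 0 the transformation is decreasing, reversing order: the 30th percentile of B corresponds to the 70th percentile of Q.
So P_{30}(B) = a·P_{70}(Q) + b = (-1.9)·87 + 14.3 = -151.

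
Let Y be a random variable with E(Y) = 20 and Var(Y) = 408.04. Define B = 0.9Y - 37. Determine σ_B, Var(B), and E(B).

σ_B = 18.18, Var(B) = 330.5124, E(B) = -19

B = 0.9Y - 37 is linear with a = 0.9, b = -37.
σ_Y = √408.04 = 20.2.
σ_B = |a|·σ_Y = |0.9|·20.2 = 18.18.
Var(B) = a²·Var(Y) = 0.9²·408.04 = 330.5124 (the additive constant -37 does not affect variance).
E(B) = a·E(Y) + b = 0.9·20 + (-37) = -19.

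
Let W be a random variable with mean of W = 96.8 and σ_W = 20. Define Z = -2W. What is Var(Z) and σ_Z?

Var(Z) = 1600, σ_Z = 40

Z = -2W is linear with a = -2, b = 0.
Var(W) = 20² = 400.
Var(Z) = a²·Var(W) = (-2)²·400 = 1600.
σ_Z = |a|·σ_W = |-2|·20 = 40.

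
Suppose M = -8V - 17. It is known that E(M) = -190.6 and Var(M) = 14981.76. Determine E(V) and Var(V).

From M = -8V - 17: E(M) = a·E(V) + b, so E(V) = (E(M) − b)/a = (-190.6 − (-17))/(-8) = 21.7.
Var(M) = a²·Var(V), so Var(V) = 14981.76/(-8)² = 234.09.

E(V) = 21.7, Var(V) = 234.09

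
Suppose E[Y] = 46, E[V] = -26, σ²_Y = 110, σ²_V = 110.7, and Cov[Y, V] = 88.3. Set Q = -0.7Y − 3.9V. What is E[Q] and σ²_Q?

E[Q] = (-0.7)·E[Y] + (-3.9)·E[V] = (-0.7)·46 + (-3.9)·(-26) = 69.2.
σ²_Q = a²·σ²_Y + b²·σ²_V + 2ab·Cov[Y, V] with a = -0.7, b = -3.9.
= (-0.7)²·110 + (-3.9)²·110.7 + 2·(-0.7)·(-3.9)·88.3
= 53.9 + 1683.747 + 482.118 = 2219.765.

E[Q] = 69.2, σ²_Q = 2219.765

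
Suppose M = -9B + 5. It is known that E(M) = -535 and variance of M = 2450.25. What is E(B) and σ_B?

E(B) = 60, σ_B = 5.5

From M = -9B + 5: E(M) = a·E(B) + b, so E(B) = (E(M) − b)/a = (-535 − 5)/(-9) = 60.
σ_M = √2450.25 = 49.5.
σ_M = |a|·σ_B, so σ_B = 49.5/|-9| = 5.5.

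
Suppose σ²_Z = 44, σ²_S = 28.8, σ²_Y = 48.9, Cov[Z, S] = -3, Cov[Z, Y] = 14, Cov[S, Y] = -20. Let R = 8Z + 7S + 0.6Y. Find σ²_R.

σ²_R = 3875.204

σ²_R = a²·σ²_Z + b²·σ²_S + c²·σ²_Y + 2ab·Cov[Z, S] + 2ac·Cov[Z, Y] + 2bc·Cov[S, Y], with a = 8, b = 7, c = 0.6.
= 2816 + 1411.2 + 17.604 + (-336) + 134.4 + (-168)
= 3875.204.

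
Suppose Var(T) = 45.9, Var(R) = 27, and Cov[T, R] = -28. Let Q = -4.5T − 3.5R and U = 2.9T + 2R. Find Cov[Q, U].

Cov[Q, U] = -251.795

By bilinearity, Cov[Q, U] = ac·Var(T) + bd·Var(R) + (ad+bc)·Cov[T, R], with a=-4.5, b=-3.5, c=2.9, d=2.
ac·Var(T) = (-4.5)·2.9·45.9 = -598.995
bd·Var(R) = (-3.5)·2·27 = -189
(ad+bc)·Cov[T, R] = (-19.15)·(-28) = 536.2
Cov[Q, U] = -598.995 + (-189) + 536.2 = -251.795.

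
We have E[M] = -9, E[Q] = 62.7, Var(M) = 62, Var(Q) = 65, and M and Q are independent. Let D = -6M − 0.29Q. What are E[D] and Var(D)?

E[D] = 35.817, Var(D) = 2237.4665

E[D] = (-6)·E[M] + (-0.29)·E[Q] = (-6)·(-9) + (-0.29)·62.7 = 35.817.
Var(D) = a²·Var(M) + b²·Var(Q) + 2ab·Cov[M, Q] with a = -6, b = -0.29.
Independence gives Cov[M, Q] = 0.
= (-6)²·62 + (-0.29)²·65 + 2·(-6)·(-0.29)·0
= 2232 + 5.4665 + 0 = 2237.4665.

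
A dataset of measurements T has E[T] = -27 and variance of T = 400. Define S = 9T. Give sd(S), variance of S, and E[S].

S = 9T is linear with a = 9, b = 0.
sd(T) = √400 = 20.
sd(S) = |a|·sd(T) = |9|·20 = 180.
variance of S = a²·variance of T = 9²·400 = 32400.
E[S] = a·E[T] + b = 9·(-27) = -243.

sd(S) = 180, variance of S = 32400, E[S] = -243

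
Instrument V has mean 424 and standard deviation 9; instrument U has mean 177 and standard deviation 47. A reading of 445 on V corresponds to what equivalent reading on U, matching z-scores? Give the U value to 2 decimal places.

z = (445 − 424)/9 ≈ 2.3333.
U = 177 + z·47 = 177 + (445 − 424)·47/9 ≈ 286.67.

U = 286.67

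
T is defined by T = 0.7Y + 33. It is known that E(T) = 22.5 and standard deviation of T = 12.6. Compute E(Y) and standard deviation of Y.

From T = 0.7Y + 33: E(T) = a·E(Y) + b, so E(Y) = (E(T) − b)/a = (22.5 − 33)/0.7 = -15.
standard deviation of T = |a|·standard deviation of Y, so standard deviation of Y = 12.6/|0.7| = 18.

E(Y) = -15, standard deviation of Y = 18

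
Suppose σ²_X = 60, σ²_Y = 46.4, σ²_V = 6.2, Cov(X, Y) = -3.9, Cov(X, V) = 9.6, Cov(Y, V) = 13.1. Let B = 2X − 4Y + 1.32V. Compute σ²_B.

σ²_B = 967.95488

σ²_B = a²·σ²_X + b²·σ²_Y + c²·σ²_V + 2ab·Cov(X, Y) + 2ac·Cov(X, V) + 2bc·Cov(Y, V), with a = 2, b = -4, c = 1.32.
= 240 + 742.4 + 10.80288 + 62.4 + 50.688 + (-138.336)
= 967.95488.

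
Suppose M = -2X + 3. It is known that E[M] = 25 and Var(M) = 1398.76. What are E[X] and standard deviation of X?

From M = -2X + 3: E[M] = a·E[X] + b, so E[X] = (E[M] − b)/a = (25 − 3)/(-2) = -11.
standard deviation of M = √1398.76 = 37.4.
standard deviation of M = |a|·standard deviation of X, so standard deviation of X = 37.4/|-2| = 18.7.

E[X] = -11, standard deviation of X = 18.7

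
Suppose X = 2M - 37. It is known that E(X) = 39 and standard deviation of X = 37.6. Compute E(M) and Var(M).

E(M) = 38, Var(M) = 353.44

From X = 2M - 37: E(X) = a·E(M) + b, so E(M) = (E(X) − b)/a = (39 − (-37))/2 = 38.
Var(X) = 37.6² = 1413.76.
Var(X) = a²·Var(M), so Var(M) = 1413.76/2² = 353.44.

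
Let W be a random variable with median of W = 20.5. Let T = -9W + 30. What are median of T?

A linear map preserves order up to sign, so median of T = a·median of W + b = (-9)·20.5 + 30 = -154.5.

median of T = -154.5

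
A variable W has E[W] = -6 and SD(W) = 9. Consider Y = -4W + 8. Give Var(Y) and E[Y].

Var(Y) = 1296, E[Y] = 32

Y = -4W + 8 is linear with a = -4, b = 8.
Var(W) = 9² = 81.
Var(Y) = a²·Var(W) = (-4)²·81 = 1296 (the additive constant 8 does not affect variance).
E[Y] = a·E[W] + b = (-4)·(-6) + 8 = 32.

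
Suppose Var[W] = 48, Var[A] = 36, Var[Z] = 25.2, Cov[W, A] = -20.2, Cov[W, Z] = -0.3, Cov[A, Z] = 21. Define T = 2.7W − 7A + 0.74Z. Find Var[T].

Var[T] = a²·Var[W] + b²·Var[A] + c²·Var[Z] + 2ab·Cov[W, A] + 2ac·Cov[W, Z] + 2bc·Cov[A, Z], with a = 2.7, b = -7, c = 0.74.
= 349.92 + 1764 + 13.79952 + 763.56 + (-1.1988) + (-217.56)
= 2672.52072.

Var[T] = 2672.52072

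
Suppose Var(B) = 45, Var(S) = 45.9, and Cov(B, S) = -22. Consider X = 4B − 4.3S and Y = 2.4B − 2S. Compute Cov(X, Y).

By bilinearity, Cov(X, Y) = ac·Var(B) + bd·Var(S) + (ad+bc)·Cov(B, S), with a=4, b=-4.3, c=2.4, d=-2.
ac·Var(B) = 4·2.4·45 = 432
bd·Var(S) = (-4.3)·(-2)·45.9 = 394.74
(ad+bc)·Cov(B, S) = (-18.32)·(-22) = 403.04
Cov(X, Y) = 432 + 394.74 + 403.04 = 1229.78.

Cov(X, Y) = 1229.78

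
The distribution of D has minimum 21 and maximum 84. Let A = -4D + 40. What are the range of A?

Range of D = 84 − 21 = 63.
Range(A) = |a|·Range(D) = |-4|·63 = 252.

Range(A) = 252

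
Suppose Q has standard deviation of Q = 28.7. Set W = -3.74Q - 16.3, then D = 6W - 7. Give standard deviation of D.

standard deviation of D = 644.028

standard deviation of W = |-3.74|·28.7 = 107.338.
standard deviation of D = |6|·107.338 = 644.028.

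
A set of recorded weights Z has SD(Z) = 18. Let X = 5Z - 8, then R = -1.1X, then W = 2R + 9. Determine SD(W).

SD(W) = 198

SD(X) = |5|·18 = 90.
SD(R) = |-1.1|·90 = 99.
SD(W) = |2|·99 = 198.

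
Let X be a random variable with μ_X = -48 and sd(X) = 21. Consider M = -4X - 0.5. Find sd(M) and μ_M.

M = -4X - 0.5 is linear with a = -4, b = -0.5.
sd(M) = |a|·sd(X) = |-4|·21 = 84.
μ_M = a·μ_X + b = (-4)·(-48) + (-0.5) = 191.5.

sd(M) = 84, μ_M = 191.5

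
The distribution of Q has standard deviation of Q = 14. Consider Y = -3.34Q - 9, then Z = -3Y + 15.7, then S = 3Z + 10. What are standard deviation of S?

standard deviation of S = 420.84

standard deviation of Y = |-3.34|·14 = 46.76.
standard deviation of Z = |-3|·46.76 = 140.28.
standard deviation of S = |3|·140.28 = 420.84.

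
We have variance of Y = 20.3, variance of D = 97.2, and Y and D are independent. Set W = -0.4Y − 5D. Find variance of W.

variance of W = a²·variance of Y + b²·variance of D + 2ab·Cov[Y, D] with a = -0.4, b = -5.
Independence gives Cov[Y, D] = 0.
= (-0.4)²·20.3 + (-5)²·97.2 + 2·(-0.4)·(-5)·0
= 3.248 + 2430 + 0 = 2433.248.

variance of W = 2433.248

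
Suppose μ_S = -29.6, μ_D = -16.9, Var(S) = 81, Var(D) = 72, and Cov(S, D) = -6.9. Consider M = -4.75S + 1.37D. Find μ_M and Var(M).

μ_M = (-4.75)·μ_S + 1.37·μ_D = (-4.75)·(-29.6) + 1.37·(-16.9) = 117.447.
Var(M) = a²·Var(S) + b²·Var(D) + 2ab·Cov(S, D) with a = -4.75, b = 1.37.
= (-4.75)²·81 + 1.37²·72 + 2·(-4.75)·1.37·(-6.9)
= 1827.5625 + 135.1368 + 89.8035 = 2052.5028.

μ_M = 117.447, Var(M) = 2052.5028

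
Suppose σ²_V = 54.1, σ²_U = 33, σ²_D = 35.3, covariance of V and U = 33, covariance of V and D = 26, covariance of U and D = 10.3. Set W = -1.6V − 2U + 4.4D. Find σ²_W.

σ²_W = a²·σ²_V + b²·σ²_U + c²·σ²_D + 2ab·covariance of V and U + 2ac·covariance of V and D + 2bc·covariance of U and D, with a = -1.6, b = -2, c = 4.4.
= 138.496 + 132 + 683.408 + 211.2 + (-366.08) + (-181.28)
= 617.744.

σ²_W = 617.744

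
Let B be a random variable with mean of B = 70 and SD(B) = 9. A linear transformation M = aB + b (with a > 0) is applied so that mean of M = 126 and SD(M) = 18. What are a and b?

a = 2, b = -14

SD(M) = a·SD(B) (a > 0), so a = 18/9 = 2.
mean of M = a·mean of B + b, so b = 126 − 2·70 = -14.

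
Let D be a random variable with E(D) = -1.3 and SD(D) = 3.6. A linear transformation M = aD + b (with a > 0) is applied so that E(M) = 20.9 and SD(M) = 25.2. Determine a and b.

a = 7, b = 30

SD(M) = a·SD(D) (a > 0), so a = 25.2/3.6 = 7.
E(M) = a·E(D) + b, so b = 20.9 − 7·(-1.3) = 30.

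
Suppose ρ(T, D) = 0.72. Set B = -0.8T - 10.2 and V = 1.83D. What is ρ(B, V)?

Linear rescalings preserve |correlation|; the slopes -0.8 and 1.83 have opposite signs, so the correlation flips sign: ρ(B, V) = −ρ(T, D) = -0.72.

ρ(B, V) = -0.72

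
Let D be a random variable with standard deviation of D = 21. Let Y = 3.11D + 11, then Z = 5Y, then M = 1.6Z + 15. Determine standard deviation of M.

standard deviation of M = 522.48

standard deviation of Y = |3.11|·21 = 65.31.
standard deviation of Z = |5|·65.31 = 326.55.
standard deviation of M = |1.6|·326.55 = 522.48.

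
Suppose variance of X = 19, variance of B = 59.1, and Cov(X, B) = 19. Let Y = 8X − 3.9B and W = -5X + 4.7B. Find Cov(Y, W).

Cov(Y, W) = -758.403

By bilinearity, Cov(Y, W) = ac·variance of X + bd·variance of B + (ad+bc)·Cov(X, B), with a=8, b=-3.9, c=-5, d=4.7.
ac·variance of X = 8·(-5)·19 = -760
bd·variance of B = (-3.9)·4.7·59.1 = -1083.303
(ad+bc)·Cov(X, B) = (57.1)·19 = 1084.9
Cov(Y, W) = -760 + (-1083.303) + 1084.9 = -758.403.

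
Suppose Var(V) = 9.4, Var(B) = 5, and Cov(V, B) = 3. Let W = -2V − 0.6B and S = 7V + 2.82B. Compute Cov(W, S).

Cov(W, S) = -169.58

By bilinearity, Cov(W, S) = ac·Var(V) + bd·Var(B) + (ad+bc)·Cov(V, B), with a=-2, b=-0.6, c=7, d=2.82.
ac·Var(V) = (-2)·7·9.4 = -131.6
bd·Var(B) = (-0.6)·2.82·5 = -8.46
(ad+bc)·Cov(V, B) = (-9.84)·3 = -29.52
Cov(W, S) = -131.6 + (-8.46) + (-29.52) = -169.58.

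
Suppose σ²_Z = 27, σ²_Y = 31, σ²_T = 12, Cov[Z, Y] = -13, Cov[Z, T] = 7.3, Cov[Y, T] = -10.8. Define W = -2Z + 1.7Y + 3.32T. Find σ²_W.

σ²_W = a²·σ²_Z + b²·σ²_Y + c²·σ²_T + 2ab·Cov[Z, Y] + 2ac·Cov[Z, T] + 2bc·Cov[Y, T], with a = -2, b = 1.7, c = 3.32.
= 108 + 89.59 + 132.2688 + 88.4 + (-96.944) + (-121.9104)
= 199.4044.

σ²_W = 199.4044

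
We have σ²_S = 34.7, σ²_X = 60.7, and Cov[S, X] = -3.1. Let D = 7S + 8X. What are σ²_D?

σ²_D = a²·σ²_S + b²·σ²_X + 2ab·Cov[S, X] with a = 7, b = 8.
= 7²·34.7 + 8²·60.7 + 2·7·8·(-3.1)
= 1700.3 + 3884.8 + (-347.2) = 5237.9.

σ²_D = 5237.9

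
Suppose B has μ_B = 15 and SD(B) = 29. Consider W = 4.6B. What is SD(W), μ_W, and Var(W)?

SD(W) = 133.4, μ_W = 69, Var(W) = 17795.56

W = 4.6B is linear with a = 4.6, b = 0.
SD(W) = |a|·SD(B) = |4.6|·29 = 133.4.
μ_W = a·μ_B + b = 4.6·15 = 69.
Var(B) = 29² = 841.
Var(W) = a²·Var(B) = 4.6²·841 = 17795.56.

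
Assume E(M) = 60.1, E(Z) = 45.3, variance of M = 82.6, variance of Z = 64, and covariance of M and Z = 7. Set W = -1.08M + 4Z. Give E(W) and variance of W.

E(W) = 116.292, variance of W = 1059.86464

E(W) = (-1.08)·E(M) + 4·E(Z) = (-1.08)·60.1 + 4·45.3 = 116.292.
variance of W = a²·variance of M + b²·variance of Z + 2ab·covariance of M and Z with a = -1.08, b = 4.
= (-1.08)²·82.6 + 4²·64 + 2·(-1.08)·4·7
= 96.34464 + 1024 + (-60.48) = 1059.86464.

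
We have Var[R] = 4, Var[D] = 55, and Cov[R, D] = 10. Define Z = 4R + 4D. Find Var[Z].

Var[Z] = 1264

Var[Z] = a²·Var[R] + b²·Var[D] + 2ab·Cov[R, D] with a = 4, b = 4.
= 4²·4 + 4²·55 + 2·4·4·10
= 64 + 880 + 320 = 1264.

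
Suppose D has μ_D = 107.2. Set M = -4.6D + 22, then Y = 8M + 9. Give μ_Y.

μ_Y = -3759.96

μ_M = (-4.6)·107.2 + 22 = -471.12.
μ_Y = 8·(-471.12) + 9 = -3759.96.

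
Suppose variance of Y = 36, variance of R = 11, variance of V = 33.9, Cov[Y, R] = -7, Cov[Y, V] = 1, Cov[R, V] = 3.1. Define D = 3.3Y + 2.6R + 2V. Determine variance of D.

variance of D = a²·variance of Y + b²·variance of R + c²·variance of V + 2ab·Cov[Y, R] + 2ac·Cov[Y, V] + 2bc·Cov[R, V], with a = 3.3, b = 2.6, c = 2.
= 392.04 + 74.36 + 135.6 + (-120.12) + 13.2 + 32.24
= 527.32.

variance of D = 527.32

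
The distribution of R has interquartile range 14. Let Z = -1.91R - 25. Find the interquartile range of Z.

IQR(Z) = 26.74

Under Z = aR + b, IQR(Z) = |a|·IQR(R) = |-1.91|·14 = 26.74 (shifts cancel; spread scales by |a|).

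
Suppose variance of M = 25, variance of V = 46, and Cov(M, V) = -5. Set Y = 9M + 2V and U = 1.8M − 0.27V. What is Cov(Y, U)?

By bilinearity, Cov(Y, U) = ac·variance of M + bd·variance of V + (ad+bc)·Cov(M, V), with a=9, b=2, c=1.8, d=-0.27.
ac·variance of M = 9·1.8·25 = 405
bd·variance of V = 2·(-0.27)·46 = -24.84
(ad+bc)·Cov(M, V) = (1.17)·(-5) = -5.85
Cov(Y, U) = 405 + (-24.84) + (-5.85) = 374.31.

Cov(Y, U) = 374.31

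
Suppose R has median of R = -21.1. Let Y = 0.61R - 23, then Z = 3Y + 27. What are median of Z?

median of Y = 0.61·(-21.1) + (-23) = -35.871.
median of Z = 3·(-35.871) + 27 = -80.613.

median of Z = -80.613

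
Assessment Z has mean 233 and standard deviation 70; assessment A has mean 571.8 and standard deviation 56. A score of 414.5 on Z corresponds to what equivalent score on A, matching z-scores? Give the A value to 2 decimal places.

z = (414.5 − 233)/70 ≈ 2.5929.
A = 571.8 + z·56 = 571.8 + (414.5 − 233)·56/70 = 717.00.

A = 717.00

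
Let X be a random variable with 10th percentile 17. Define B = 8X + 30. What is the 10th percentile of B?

Since a = 8 > 0 the transformation is increasing, so the 10th percentile of B = a·(P_{10} of X) + b = 8·17 + 30 = 166.

10th percentile of B = 166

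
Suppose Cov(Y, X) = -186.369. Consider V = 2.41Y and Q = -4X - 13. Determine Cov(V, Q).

Cov(V, Q) = a·c·Cov(Y, X) = 2.41·(-4)·(-186.369) = 1796.59716. Additive constants drop out.

Cov(V, Q) = 1796.59716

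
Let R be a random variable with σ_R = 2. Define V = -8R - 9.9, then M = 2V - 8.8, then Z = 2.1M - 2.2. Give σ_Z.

σ_V = |-8|·2 = 16.
σ_M = |2|·16 = 32.
σ_Z = |2.1|·32 = 67.2.

σ_Z = 67.2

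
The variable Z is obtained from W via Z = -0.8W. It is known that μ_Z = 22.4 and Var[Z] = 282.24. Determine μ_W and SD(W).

From Z = -0.8W: μ_Z = a·μ_W + b, so μ_W = (μ_Z − b)/a = (22.4 − 0)/(-0.8) = -28.
SD(Z) = √282.24 = 16.8.
SD(Z) = |a|·SD(W), so SD(W) = 16.8/|-0.8| = 21.

μ_W = -28, SD(W) = 21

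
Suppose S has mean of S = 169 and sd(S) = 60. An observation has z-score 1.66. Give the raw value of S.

S = 268.6

S = mean of S + z·sd(S) = 169 + 1.66·60 = 268.6.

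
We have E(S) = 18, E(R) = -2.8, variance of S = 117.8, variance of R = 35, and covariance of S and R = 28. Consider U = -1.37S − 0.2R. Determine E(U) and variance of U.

E(U) = -24.1, variance of U = 237.84282

E(U) = (-1.37)·E(S) + (-0.2)·E(R) = (-1.37)·18 + (-0.2)·(-2.8) = -24.1.
variance of U = a²·variance of S + b²·variance of R + 2ab·covariance of S and R with a = -1.37, b = -0.2.
= (-1.37)²·117.8 + (-0.2)²·35 + 2·(-1.37)·(-0.2)·28
= 221.09882 + 1.4 + 15.344 = 237.84282.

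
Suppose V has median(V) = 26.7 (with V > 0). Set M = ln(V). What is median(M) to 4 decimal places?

ln(V) is monotone on this domain, so median(M) = ln(26.7) ≈ 3.2847.

median(M) = 3.2847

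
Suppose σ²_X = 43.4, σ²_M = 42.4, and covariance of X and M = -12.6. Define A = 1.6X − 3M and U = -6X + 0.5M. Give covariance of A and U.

covariance of A and U = -717.12

By bilinearity, covariance of A and U = ac·σ²_X + bd·σ²_M + (ad+bc)·covariance of X and M, with a=1.6, b=-3, c=-6, d=0.5.
ac·σ²_X = 1.6·(-6)·43.4 = -416.64
bd·σ²_M = (-3)·0.5·42.4 = -63.6
(ad+bc)·covariance of X and M = (18.8)·(-12.6) = -236.88
covariance of A and U = -416.64 + (-63.6) + (-236.88) = -717.12.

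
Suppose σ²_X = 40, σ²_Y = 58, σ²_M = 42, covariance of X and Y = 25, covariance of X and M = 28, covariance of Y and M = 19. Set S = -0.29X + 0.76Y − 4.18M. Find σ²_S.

σ²_S = a²·σ²_X + b²·σ²_Y + c²·σ²_M + 2ab·covariance of X and Y + 2ac·covariance of X and M + 2bc·covariance of Y and M, with a = -0.29, b = 0.76, c = -4.18.
= 3.364 + 33.5008 + 733.8408 + (-11.02) + 67.8832 + (-120.7184)
= 706.8504.

σ²_S = 706.8504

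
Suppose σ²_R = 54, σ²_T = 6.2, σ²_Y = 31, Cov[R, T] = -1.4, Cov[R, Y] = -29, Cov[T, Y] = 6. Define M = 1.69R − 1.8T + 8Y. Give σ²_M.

σ²_M = 1209.875

σ²_M = a²·σ²_R + b²·σ²_T + c²·σ²_Y + 2ab·Cov[R, T] + 2ac·Cov[R, Y] + 2bc·Cov[T, Y], with a = 1.69, b = -1.8, c = 8.
= 154.2294 + 20.088 + 1984 + 8.5176 + (-784.16) + (-172.8)
= 1209.875.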